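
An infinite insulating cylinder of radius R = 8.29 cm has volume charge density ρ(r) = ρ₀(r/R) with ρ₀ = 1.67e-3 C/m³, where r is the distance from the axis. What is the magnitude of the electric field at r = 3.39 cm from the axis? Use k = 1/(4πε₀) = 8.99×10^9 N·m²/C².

Choose a coaxial cylinder of radius r = 3.39 cm (arbitrary length L) as the Gaussian surface (r < R).
Integrating ρ over the cross-section to radius r: λ_enc = (2πρ₀/R) ∫₀^r r'^2 dr' = 2πρ₀ r^3/(3·R) = 1.644×10^-6 C/m.
By Gauss's law (flux through the curved wall only), E·2πrL = λ_enc L/ε₀.
E = 2k|λ_enc|/r = 2(8.99×10^9)(1.644e-6)/(0.0339) = 8.72×10^5 N/C.

|E| ≈ 8.72e5 V/m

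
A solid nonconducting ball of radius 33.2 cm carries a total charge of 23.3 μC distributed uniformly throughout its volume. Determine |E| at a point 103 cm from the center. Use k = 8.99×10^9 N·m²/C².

Use a concentric Gaussian sphere at r = 103 cm (r > R, so the entire charge is enclosed).
Q_enc = 23.3 μC = 2.33×10^-5 C.
Applying ∮E·dA = Q_enc/ε₀ with Φ = E(4πr²):
E = k|Q_enc|/r² = (8.99×10^9)(2.33×10^-5)/(1.03)² = 1.97×10^5 N/C.

E = 1.97×10^5 N/C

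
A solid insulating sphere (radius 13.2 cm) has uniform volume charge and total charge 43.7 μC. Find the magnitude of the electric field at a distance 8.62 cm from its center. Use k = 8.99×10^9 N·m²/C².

E = 1.47e7 V/m

By spherical symmetry E is radial; choose a Gaussian sphere of radius r = 8.62 cm (r < R).
For a uniform sphere the enclosed fraction is (r/R)³, so Q_enc = (43.7 μC)(0.0862/0.132)³ = 1.217e-5 C.
Gauss's law: E·4πr² = Q_enc/ε₀.
E = k|Q_enc|/r² = (8.99×10^9)(1.217×10^-5)/(0.0862)² = 1.47×10^7 N/C.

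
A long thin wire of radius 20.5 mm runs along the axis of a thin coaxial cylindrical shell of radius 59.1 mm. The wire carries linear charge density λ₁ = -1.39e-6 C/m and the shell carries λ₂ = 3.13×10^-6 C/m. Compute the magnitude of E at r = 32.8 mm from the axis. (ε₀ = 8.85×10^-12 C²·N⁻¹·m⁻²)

E = 7.62×10^5 N/C

Coaxial Gaussian cylinder, radius r = 32.8 mm, length L (between the conductors, 20.5 mm < r < 59.1 mm).
Only the inner wire is enclosed; the outer shell contributes nothing inside itself. λ_enc = λ₁ = -1.39×10^-6 C/m.
Applying ∮E·dA = Q_enc/ε₀ with the end caps contributing no flux:
E = |λ_enc|/(2πε₀r) = (1.39×10^-6)/(2π·8.85×10^-12·0.0328) = 7.62×10^5 N/C.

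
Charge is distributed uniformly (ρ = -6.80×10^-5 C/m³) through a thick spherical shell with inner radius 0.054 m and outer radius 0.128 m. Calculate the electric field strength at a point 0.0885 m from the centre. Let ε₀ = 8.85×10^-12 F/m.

|E| ≈ 1.75e5 N/C

Use a concentric Gaussian sphere at r = 0.0885 m (within the shell material, 0.054 m < r < 0.128 m).
Only the shell between 0.054 m and r is enclosed: Q_enc = ρ·(4π/3)(r³ − a³) = (-6.80e-5)·(4π/3)·((0.0885)³ − (0.054)³) = -1.526×10^-7 C.
Gauss's law: E·4πr² = Q_enc/ε₀.
E = |Q_enc|/(4πε₀r²) = (1.526e-7)/(4π·8.85×10^-12·(0.0885)²) = 1.75×10^5 N/C.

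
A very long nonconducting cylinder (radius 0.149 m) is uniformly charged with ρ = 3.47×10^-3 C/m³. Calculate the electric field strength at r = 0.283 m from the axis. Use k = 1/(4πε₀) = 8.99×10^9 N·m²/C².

Take a coaxial cylindrical Gaussian surface of radius r = 0.283 m and length L (r > 0.149 m, full cross-section enclosed).
λ_enc = ρ·πR² = (3.47×10^-3)π(0.149)² = 2.42e-4 C/m.
By Gauss's law (flux through the curved wall only), E·2πrL = λ_enc L/ε₀.
E = 2k|λ_enc|/r = 2(8.99×10^9)(2.42e-4)/(0.283) = 1.54e7 N/C.

E = 1.54e7 N/C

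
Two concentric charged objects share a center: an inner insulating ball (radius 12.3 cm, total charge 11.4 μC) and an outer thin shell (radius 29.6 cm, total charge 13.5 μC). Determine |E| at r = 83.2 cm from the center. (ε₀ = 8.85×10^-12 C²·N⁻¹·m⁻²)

By spherical symmetry E is radial; choose a Gaussian sphere of radius r = 83.2 cm (r > 29.6 cm, enclosing both).
Q_enc = (11.4 μC) + (13.5 μC) = 2.49×10^-5 C.
Gauss's law: E·4πr² = Q_enc/ε₀.
E = |Q_enc|/(4πε₀r²) = (2.49e-5)/(4π·8.85×10^-12·(0.832)²) = 3.23e5 N/C.

|E| = 3.23e5 N/C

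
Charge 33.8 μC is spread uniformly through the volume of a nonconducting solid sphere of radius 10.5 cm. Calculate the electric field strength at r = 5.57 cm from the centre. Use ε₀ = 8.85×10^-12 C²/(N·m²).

Use a concentric Gaussian sphere at r = 5.57 cm (r < R).
For a uniform sphere the enclosed fraction is (r/R)³, so Q_enc = (33.8 μC)(0.0557/0.105)³ = 5.046e-6 C.
By Gauss's law, ∮E·dA = E·4πr² = Q_enc/ε₀.
E = |Q_enc|/(4πε₀r²) = (5.046×10^-6)/(4π·8.85×10^-12·(0.0557)²) = 1.46×10^7 N/C.

|E| ≈ 1.46×10^7 V/m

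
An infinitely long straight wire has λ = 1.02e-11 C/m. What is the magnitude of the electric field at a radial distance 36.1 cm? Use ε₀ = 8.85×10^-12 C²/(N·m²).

Coaxial Gaussian cylinder, radius r = 36.1 cm, length L.
Q_enc = λL, so λ_enc = 1.02e-11 C/m.
Applying ∮E·dA = Q_enc/ε₀ with the end caps contributing no flux:
E = |λ_enc|/(2πε₀r) = (1.02×10^-11)/(2π·8.85×10^-12·0.361) = 0.508 N/C.

E = 0.508 N/C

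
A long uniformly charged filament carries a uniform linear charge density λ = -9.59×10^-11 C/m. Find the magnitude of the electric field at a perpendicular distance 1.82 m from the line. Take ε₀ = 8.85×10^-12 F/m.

By cylindrical symmetry E is radial; use a coaxial Gaussian cylinder of radius 1.82 m and length L.
Q_enc = λL, so λ_enc = -9.59×10^-11 C/m.
Since E is radial and uniform over the curved surface, Φ = E·2πrL = Q_enc/ε₀ = λ_enc L/ε₀.
E = |λ_enc|/(2πε₀r) = (9.59×10^-11)/(2π·8.85×10^-12·1.82) = 0.948 N/C.

|E| = 0.948 N/C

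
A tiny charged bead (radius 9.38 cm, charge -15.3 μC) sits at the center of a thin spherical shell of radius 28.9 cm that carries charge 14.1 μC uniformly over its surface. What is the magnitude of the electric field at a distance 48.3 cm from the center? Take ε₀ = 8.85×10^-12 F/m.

By spherical symmetry E is radial; choose a Gaussian sphere of radius r = 48.3 cm (r > 28.9 cm, enclosing both).
Q_enc = (-15.3 μC) + (14.1 μC) = -1.20×10^-6 C.
Applying ∮E·dA = Q_enc/ε₀ with Φ = E(4πr²):
E = |Q_enc|/(4πε₀r²) = (1.20e-6)/(4π·8.85×10^-12·(0.483)²) = 4.63×10^4 N/C.

4.63e4 V/m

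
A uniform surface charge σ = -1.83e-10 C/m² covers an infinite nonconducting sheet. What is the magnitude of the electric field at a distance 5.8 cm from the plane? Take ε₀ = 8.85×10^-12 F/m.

Choose a cylindrical pillbox piercing the sheet, end faces (area A) parallel to it.
Only the two end caps contribute flux: Φ = 2EA. With Q_enc = σA, Gauss's law gives E = |σ|/(2ε₀).
E = |σ|/(2ε₀) = (1.83e-10)/(2·8.85×10^-12) = 10.3 N/C.

|E| ≈ 10.3 N/C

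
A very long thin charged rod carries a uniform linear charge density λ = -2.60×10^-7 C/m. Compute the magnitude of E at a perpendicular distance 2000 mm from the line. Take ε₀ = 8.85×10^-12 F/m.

2.34×10^3 N/C

Choose a coaxial cylinder of radius r = 2000 mm (arbitrary length L) as the Gaussian surface.
Q_enc = λL, so λ_enc = -2.60e-7 C/m.
By Gauss's law (flux through the curved wall only), E·2πrL = λ_enc L/ε₀.
E = |λ_enc|/(2πε₀r) = (2.60×10^-7)/(2π·8.85×10^-12·2) = 2.34×10^3 N/C.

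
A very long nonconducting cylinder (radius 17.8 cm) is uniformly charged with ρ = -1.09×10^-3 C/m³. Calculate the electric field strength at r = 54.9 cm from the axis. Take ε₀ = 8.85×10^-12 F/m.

|E| = 3.55×10^6 V/m

Coaxial Gaussian cylinder, radius r = 54.9 cm, length L (r > 17.8 cm, full cross-section enclosed).
λ_enc = ρ·πR² = (-1.09×10^-3)π(0.178)² = -1.085×10^-4 C/m.
Applying ∮E·dA = Q_enc/ε₀ with the end caps contributing no flux:
E = |λ_enc|/(2πε₀r) = (1.085e-4)/(2π·8.85×10^-12·0.549) = 3.55×10^6 N/C.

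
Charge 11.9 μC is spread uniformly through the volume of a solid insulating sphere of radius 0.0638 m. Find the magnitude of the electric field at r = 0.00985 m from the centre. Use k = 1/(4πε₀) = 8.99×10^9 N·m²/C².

|E| ≈ 4.06×10^6 V/m

By spherical symmetry E is radial; choose a Gaussian sphere of radius r = 0.00985 m (r < R).
For a uniform sphere the enclosed fraction is (r/R)³, so Q_enc = (11.9 μC)(0.00985/0.0638)³ = 4.379×10^-8 C.
Applying ∮E·dA = Q_enc/ε₀ with Φ = E(4πr²):
E = k|Q_enc|/r² = (8.99×10^9)(4.379×10^-8)/(0.00985)² = 4.06×10^6 N/C.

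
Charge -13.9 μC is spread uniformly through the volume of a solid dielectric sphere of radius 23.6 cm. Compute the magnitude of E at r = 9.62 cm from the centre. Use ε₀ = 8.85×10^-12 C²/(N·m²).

E = 9.15×10^5 N/C

Take a concentric spherical Gaussian surface of radius r = 9.62 cm (r < R).
Only the charge within r is enclosed: Q_enc = Q·(r/R)³ = (-13.9 μC)·(9.62 cm/23.6 cm)³ = -9.415×10^-7 C.
Since E is radial and uniform over the Gaussian sphere, Φ = E·4πr² = Q_enc/ε₀.
E = |Q_enc|/(4πε₀r²) = (9.415e-7)/(4π·8.85×10^-12·(0.0962)²) = 9.15×10^5 N/C.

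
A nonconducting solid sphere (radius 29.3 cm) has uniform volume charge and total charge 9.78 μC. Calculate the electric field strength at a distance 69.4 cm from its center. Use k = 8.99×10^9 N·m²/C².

E ≈ 1.83e5 V/m

Take a concentric spherical Gaussian surface of radius r = 69.4 cm (r > R, so the entire charge is enclosed).
Q_enc = 9.78 μC = 9.78×10^-6 C.
Since E is radial and uniform over the Gaussian sphere, Φ = E·4πr² = Q_enc/ε₀.
E = k|Q_enc|/r² = (8.99×10^9)(9.78×10^-6)/(0.694)² = 1.83e5 N/C.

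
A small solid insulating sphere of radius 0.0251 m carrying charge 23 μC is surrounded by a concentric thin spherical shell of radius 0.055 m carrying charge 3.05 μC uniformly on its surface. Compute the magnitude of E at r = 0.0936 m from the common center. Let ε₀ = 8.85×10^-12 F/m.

E ≈ 2.67e7 N/C

Take a concentric spherical Gaussian surface of radius r = 0.0936 m (r > 0.055 m, enclosing both).
Q_enc = (23 μC) + (3.05 μC) = 2.605×10^-5 C.
Applying ∮E·dA = Q_enc/ε₀ with Φ = E(4πr²):
E = |Q_enc|/(4πε₀r²) = (2.605e-5)/(4π·8.85×10^-12·(0.0936)²) = 2.67×10^7 N/C.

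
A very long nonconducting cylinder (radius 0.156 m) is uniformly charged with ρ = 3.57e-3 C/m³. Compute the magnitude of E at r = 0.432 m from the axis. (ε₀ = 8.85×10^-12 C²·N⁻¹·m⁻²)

Coaxial Gaussian cylinder, radius r = 0.432 m, length L (r > 0.156 m, full cross-section enclosed).
λ_enc = ρ·πR² = (3.57×10^-3)π(0.156)² = 2.729×10^-4 C/m.
By Gauss's law (flux through the curved wall only), E·2πrL = λ_enc L/ε₀.
E = |λ_enc|/(2πε₀r) = (2.729×10^-4)/(2π·8.85×10^-12·0.432) = 1.14×10^7 N/C.

E = 1.14e7 N/C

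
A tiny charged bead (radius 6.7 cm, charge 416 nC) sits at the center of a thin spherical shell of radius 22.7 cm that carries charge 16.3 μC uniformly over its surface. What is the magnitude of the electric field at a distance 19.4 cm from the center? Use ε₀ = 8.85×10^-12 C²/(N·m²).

Take a concentric spherical Gaussian surface of radius r = 19.4 cm (between the bodies, 6.7 cm < r < 22.7 cm).
Only the inner charge is enclosed; the outer shell contributes nothing inside itself. Q_enc = 416 nC = 4.16×10^-7 C.
Applying ∮E·dA = Q_enc/ε₀ with Φ = E(4πr²):
E = |Q_enc|/(4πε₀r²) = (4.16×10^-7)/(4π·8.85×10^-12·(0.194)²) = 9.94×10^4 N/C.

E = 9.94×10^4 N/C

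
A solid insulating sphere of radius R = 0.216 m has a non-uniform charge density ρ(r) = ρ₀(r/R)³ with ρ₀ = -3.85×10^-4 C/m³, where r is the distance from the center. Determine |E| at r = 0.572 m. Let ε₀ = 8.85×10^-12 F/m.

|E| = 2.23e5 V/m

By spherical symmetry E is radial; choose a Gaussian sphere of radius r = 0.572 m (r > R, all charge enclosed).
Q_enc = 4π ∫₀^R ρ₀(r'/R)^3 r'² dr' = 4πρ₀R³/6 = -8.126×10^-6 C.
Since E is radial and uniform over the Gaussian sphere, Φ = E·4πr² = Q_enc/ε₀.
E = |Q_enc|/(4πε₀r²) = (8.126×10^-6)/(4π·8.85×10^-12·(0.572)²) = 2.23×10^5 N/C.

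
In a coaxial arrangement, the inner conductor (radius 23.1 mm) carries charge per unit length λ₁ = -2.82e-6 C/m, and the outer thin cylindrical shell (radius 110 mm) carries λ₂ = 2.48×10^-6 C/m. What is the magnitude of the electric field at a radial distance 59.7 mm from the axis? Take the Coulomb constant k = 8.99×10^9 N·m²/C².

Choose a coaxial cylinder of radius r = 59.7 mm (arbitrary length L) as the Gaussian surface (between the conductors, 23.1 mm < r < 110 mm).
The shell at 110 mm lies outside the Gaussian surface, so λ_enc = λ₁ = -2.82e-6 C/m.
Gauss's law: E·2πrL = λ_enc L/ε₀.
E = 2k|λ_enc|/r = 2(8.99×10^9)(2.82e-6)/(0.0597) = 8.49×10^5 N/C.

E ≈ 8.49e5 V/m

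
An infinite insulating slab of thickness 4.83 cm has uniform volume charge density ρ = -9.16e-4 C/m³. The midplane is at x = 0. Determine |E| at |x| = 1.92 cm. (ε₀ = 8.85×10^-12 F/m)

By symmetry E is perpendicular to the slab. A Gaussian pillbox from −1.92 cm to +1.92 cm (face area A) lies entirely within the slab.
Q_enc = ρ·(2x)·A and flux = 2EA, so 2EA = 2ρxA/ε₀ ⇒ E = |ρ|x/ε₀.
E = (9.16×10^-4)(0.0192)/(8.85×10^-12) = 1.99×10^6 N/C.

|E| ≈ 1.99×10^6 V/m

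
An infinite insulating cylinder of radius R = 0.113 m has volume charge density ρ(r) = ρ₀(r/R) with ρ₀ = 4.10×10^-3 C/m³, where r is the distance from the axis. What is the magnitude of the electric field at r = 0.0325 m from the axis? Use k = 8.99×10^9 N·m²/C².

By cylindrical symmetry E is radial; use a coaxial Gaussian cylinder of radius 0.0325 m and length L (r < R).
λ_enc = ∫₀^r ρ(r')·2πr' dr' = (2πρ₀/R)·r^3/3 = 2.609×10^-6 C/m.
By Gauss's law (flux through the curved wall only), E·2πrL = λ_enc L/ε₀.
E = 2k|λ_enc|/r = 2(8.99×10^9)(2.609×10^-6)/(0.0325) = 1.44×10^6 N/C.

1.44×10^6 N/C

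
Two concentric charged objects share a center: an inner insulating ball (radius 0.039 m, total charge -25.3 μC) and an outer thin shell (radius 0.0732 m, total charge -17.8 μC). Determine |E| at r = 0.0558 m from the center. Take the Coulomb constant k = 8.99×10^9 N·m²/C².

Use a concentric Gaussian sphere at r = 0.0558 m (between the bodies, 0.039 m < r < 0.0732 m).
Only the inner charge is enclosed; the outer shell contributes nothing inside itself. Q_enc = -25.3 μC = -2.53×10^-5 C.
By Gauss's law, ∮E·dA = E·4πr² = Q_enc/ε₀.
E = k|Q_enc|/r² = (8.99×10^9)(2.53×10^-5)/(0.0558)² = 7.30×10^7 N/C.

E ≈ 7.30e7 V/m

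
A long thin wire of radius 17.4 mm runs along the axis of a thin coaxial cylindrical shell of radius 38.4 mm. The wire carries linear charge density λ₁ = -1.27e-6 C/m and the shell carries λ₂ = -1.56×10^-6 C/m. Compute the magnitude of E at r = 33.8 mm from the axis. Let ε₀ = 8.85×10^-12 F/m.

6.76×10^5 N/C

Coaxial Gaussian cylinder, radius r = 33.8 mm, length L (between the conductors, 17.4 mm < r < 38.4 mm).
The shell at 38.4 mm lies outside the Gaussian surface, so λ_enc = λ₁ = -1.27×10^-6 C/m.
Since E is radial and uniform over the curved surface, Φ = E·2πrL = Q_enc/ε₀ = λ_enc L/ε₀.
E = |λ_enc|/(2πε₀r) = (1.27×10^-6)/(2π·8.85×10^-12·0.0338) = 6.76×10^5 N/C.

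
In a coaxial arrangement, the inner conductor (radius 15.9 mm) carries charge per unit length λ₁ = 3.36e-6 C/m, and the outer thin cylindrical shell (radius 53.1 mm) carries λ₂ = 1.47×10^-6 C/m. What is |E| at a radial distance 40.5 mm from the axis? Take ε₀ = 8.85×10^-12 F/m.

By cylindrical symmetry E is radial; use a coaxial Gaussian cylinder of radius 40.5 mm and length L (between the conductors, 15.9 mm < r < 53.1 mm).
Only the inner wire is enclosed; the outer shell contributes nothing inside itself. λ_enc = λ₁ = 3.36×10^-6 C/m.
Gauss's law: E·2πrL = λ_enc L/ε₀.
E = |λ_enc|/(2πε₀r) = (3.36×10^-6)/(2π·8.85×10^-12·0.0405) = 1.49e6 N/C.

1.49e6 N/C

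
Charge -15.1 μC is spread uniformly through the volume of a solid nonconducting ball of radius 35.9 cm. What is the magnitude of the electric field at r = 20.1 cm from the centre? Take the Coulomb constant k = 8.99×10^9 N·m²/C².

Use a concentric Gaussian sphere at r = 20.1 cm (r < R).
Only the charge within r is enclosed: Q_enc = Q·(r/R)³ = (-15.1 μC)·(20.1 cm/35.9 cm)³ = -2.65e-6 C.
By Gauss's law, ∮E·dA = E·4πr² = Q_enc/ε₀.
E = k|Q_enc|/r² = (8.99×10^9)(2.65×10^-6)/(0.201)² = 5.90e5 N/C.

E ≈ 5.90×10^5 N/C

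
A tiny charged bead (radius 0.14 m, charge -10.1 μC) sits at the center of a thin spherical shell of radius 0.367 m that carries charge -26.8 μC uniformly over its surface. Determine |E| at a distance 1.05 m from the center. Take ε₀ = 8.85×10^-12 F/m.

Symmetry ⇒ E = E(r) r̂. Gaussian sphere of radius r = 1.05 m (r > 0.367 m, enclosing both).
Q_enc = (-10.1 μC) + (-26.8 μC) = -3.69×10^-5 C.
Since E is radial and uniform over the Gaussian sphere, Φ = E·4πr² = Q_enc/ε₀.
E = |Q_enc|/(4πε₀r²) = (3.69e-5)/(4π·8.85×10^-12·(1.05)²) = 3.01e5 N/C.

E ≈ 3.01×10^5 V/m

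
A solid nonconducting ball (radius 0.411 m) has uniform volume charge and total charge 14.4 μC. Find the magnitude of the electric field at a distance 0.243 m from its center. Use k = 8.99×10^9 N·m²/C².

E = 4.53×10^5 N/C

Symmetry ⇒ E = E(r) r̂. Gaussian sphere of radius r = 0.243 m (r < R).
Only the charge within r is enclosed: Q_enc = Q·(r/R)³ = (14.4 μC)·(0.243 m/0.411 m)³ = 2.976×10^-6 C.
Gauss's law: E·4πr² = Q_enc/ε₀.
E = k|Q_enc|/r² = (8.99×10^9)(2.976×10^-6)/(0.243)² = 4.53e5 N/C.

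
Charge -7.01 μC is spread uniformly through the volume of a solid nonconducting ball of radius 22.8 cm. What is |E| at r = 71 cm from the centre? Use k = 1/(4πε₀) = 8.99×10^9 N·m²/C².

|E| = 1.25e5 V/m

By spherical symmetry E is radial; choose a Gaussian sphere of radius r = 71 cm (r > R, so the entire charge is enclosed).
Q_enc = -7.01 μC = -7.01e-6 C.
Since E is radial and uniform over the Gaussian sphere, Φ = E·4πr² = Q_enc/ε₀.
E = k|Q_enc|/r² = (8.99×10^9)(7.01×10^-6)/(0.71)² = 1.25×10^5 N/C.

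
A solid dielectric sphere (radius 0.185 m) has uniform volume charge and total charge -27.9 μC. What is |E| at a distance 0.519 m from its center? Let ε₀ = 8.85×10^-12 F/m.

E ≈ 9.31×10^5 V/m

Use a concentric Gaussian sphere at r = 0.519 m (r > R, so the entire charge is enclosed).
Q_enc = -27.9 μC = -2.79×10^-5 C.
By Gauss's law, ∮E·dA = E·4πr² = Q_enc/ε₀.
E = |Q_enc|/(4πε₀r²) = (2.79e-5)/(4π·8.85×10^-12·(0.519)²) = 9.31×10^5 N/C.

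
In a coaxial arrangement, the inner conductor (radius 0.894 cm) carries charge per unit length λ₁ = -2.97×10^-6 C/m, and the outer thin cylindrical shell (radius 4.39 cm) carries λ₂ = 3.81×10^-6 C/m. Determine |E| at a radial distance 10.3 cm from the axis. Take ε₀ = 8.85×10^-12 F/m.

E ≈ 1.47×10^5 N/C

By cylindrical symmetry E is radial; use a coaxial Gaussian cylinder of radius 10.3 cm and length L (r > 4.39 cm, enclosing both).
λ_enc = λ₁ + λ₂ = (-2.97×10^-6) + (3.81e-6) = 8.40×10^-7 C/m.
By Gauss's law (flux through the curved wall only), E·2πrL = λ_enc L/ε₀.
E = |λ_enc|/(2πε₀r) = (8.40×10^-7)/(2π·8.85×10^-12·0.103) = 1.47e5 N/C.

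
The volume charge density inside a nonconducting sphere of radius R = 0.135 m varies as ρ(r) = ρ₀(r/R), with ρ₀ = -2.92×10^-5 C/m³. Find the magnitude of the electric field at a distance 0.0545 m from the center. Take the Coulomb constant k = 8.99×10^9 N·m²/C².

E = 1.81×10^4 N/C

Symmetry ⇒ E = E(r) r̂. Gaussian sphere of radius r = 0.0545 m (r < R).
Q_enc = ∫₀^r ρ(r')·4πr'² dr' = (4πρ₀/R) ∫₀^r r'^3 dr' = 4πρ₀ r^4/(4·R) = -5.995×10^-9 C.
Gauss's law: E·4πr² = Q_enc/ε₀.
E = k|Q_enc|/r² = (8.99×10^9)(5.995e-9)/(0.0545)² = 1.81×10^4 N/C.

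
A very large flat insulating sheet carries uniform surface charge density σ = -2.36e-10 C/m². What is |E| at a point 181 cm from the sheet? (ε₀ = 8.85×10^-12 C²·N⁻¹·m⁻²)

By planar symmetry E is perpendicular to the sheet and uniform; use a Gaussian pillbox with flat faces of area A on each side of the sheet.
Only the two end caps contribute flux: Φ = 2EA. With Q_enc = σA, Gauss's law gives E = |σ|/(2ε₀).
E = |σ|/(2ε₀) = (2.36×10^-10)/(2·8.85×10^-12) = 13.3 N/C.

|E| ≈ 13.3 N/C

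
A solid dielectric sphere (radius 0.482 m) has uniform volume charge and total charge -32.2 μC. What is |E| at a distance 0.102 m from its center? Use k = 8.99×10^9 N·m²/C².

Take a concentric spherical Gaussian surface of radius r = 0.102 m (r < R).
For a uniform sphere the enclosed fraction is (r/R)³, so Q_enc = (-32.2 μC)(0.102/0.482)³ = -3.052×10^-7 C.
By Gauss's law, ∮E·dA = E·4πr² = Q_enc/ε₀.
E = k|Q_enc|/r² = (8.99×10^9)(3.052×10^-7)/(0.102)² = 2.64×10^5 N/C.

E ≈ 2.64×10^5 N/C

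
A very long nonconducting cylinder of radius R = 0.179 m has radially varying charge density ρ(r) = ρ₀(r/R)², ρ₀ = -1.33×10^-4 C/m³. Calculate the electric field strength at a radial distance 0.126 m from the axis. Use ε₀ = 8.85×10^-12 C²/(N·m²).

|E| = 2.35×10^5 N/C

Choose a coaxial cylinder of radius r = 0.126 m (arbitrary length L) as the Gaussian surface (r < R).
Integrating ρ over the cross-section to radius r: λ_enc = (2πρ₀/R²) ∫₀^r r'^3 dr' = 2πρ₀ r^4/(4·R²) = -1.643e-6 C/m.
Gauss's law: E·2πrL = λ_enc L/ε₀.
E = |λ_enc|/(2πε₀r) = (1.643×10^-6)/(2π·8.85×10^-12·0.126) = 2.35e5 N/C.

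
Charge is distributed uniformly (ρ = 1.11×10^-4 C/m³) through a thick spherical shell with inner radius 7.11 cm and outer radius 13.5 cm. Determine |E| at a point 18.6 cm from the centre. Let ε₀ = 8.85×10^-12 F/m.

Use a concentric Gaussian sphere at r = 18.6 cm (r > 13.5 cm, enclosing the whole shell).
Q_enc = ρ·(4π/3)(b³ − a³) = (1.11e-4)·(4π/3)·((0.135)³ − (0.0711)³) = 9.768e-7 C.
By Gauss's law, ∮E·dA = E·4πr² = Q_enc/ε₀.
E = |Q_enc|/(4πε₀r²) = (9.768×10^-7)/(4π·8.85×10^-12·(0.186)²) = 2.54e5 N/C.

|E| = 2.54×10^5 V/m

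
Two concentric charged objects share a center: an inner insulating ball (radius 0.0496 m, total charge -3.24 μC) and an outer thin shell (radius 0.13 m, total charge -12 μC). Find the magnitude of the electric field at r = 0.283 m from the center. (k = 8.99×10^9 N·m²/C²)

By spherical symmetry E is radial; choose a Gaussian sphere of radius r = 0.283 m (r > 0.13 m, enclosing both).
Q_enc = (-3.24 μC) + (-12 μC) = -1.524e-5 C.
Since E is radial and uniform over the Gaussian sphere, Φ = E·4πr² = Q_enc/ε₀.
E = k|Q_enc|/r² = (8.99×10^9)(1.524×10^-5)/(0.283)² = 1.71×10^6 N/C.

|E| ≈ 1.71×10^6 V/m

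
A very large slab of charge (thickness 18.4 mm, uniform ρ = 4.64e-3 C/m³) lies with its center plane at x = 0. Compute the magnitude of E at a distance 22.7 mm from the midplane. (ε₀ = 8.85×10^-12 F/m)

|E| ≈ 4.82×10^6 V/m

The point |x| = 22.7 mm lies outside the slab (half-thickness 0.0092 m). A symmetric pillbox spanning the full slab encloses Q_enc = ρ·d·A.
Flux = 2EA ⇒ E = |ρ|d/(2ε₀), independent of distance outside.
E = (4.64e-3)(0.0184)/(2·8.85×10^-12) = 4.82×10^6 N/C.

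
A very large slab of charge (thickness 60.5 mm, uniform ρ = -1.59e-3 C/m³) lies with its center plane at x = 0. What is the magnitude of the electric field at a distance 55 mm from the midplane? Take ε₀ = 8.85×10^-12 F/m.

The point |x| = 55 mm lies outside the slab (half-thickness 0.03025 m). A symmetric pillbox spanning the full slab encloses Q_enc = ρ·d·A.
Flux = 2EA ⇒ E = |ρ|d/(2ε₀), independent of distance outside.
E = (1.59×10^-3)(0.0605)/(2·8.85×10^-12) = 5.43×10^6 N/C.

E = 5.43×10^6 V/m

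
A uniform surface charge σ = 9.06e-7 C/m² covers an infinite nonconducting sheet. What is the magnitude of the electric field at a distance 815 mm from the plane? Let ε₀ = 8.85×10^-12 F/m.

Choose a cylindrical pillbox piercing the sheet, end faces (area A) parallel to it.
Flux Φ = 2EA and Q_enc = σA, so 2EA = σA/ε₀ ⇒ E = |σ|/(2ε₀), independent of distance.
E = |σ|/(2ε₀) = (9.06e-7)/(2·8.85×10^-12) = 5.12e4 N/C.

E ≈ 5.12e4 N/C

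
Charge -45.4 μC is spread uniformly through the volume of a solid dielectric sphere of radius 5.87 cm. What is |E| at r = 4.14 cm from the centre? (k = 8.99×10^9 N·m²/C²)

Symmetry ⇒ E = E(r) r̂. Gaussian sphere of radius r = 4.14 cm (r < R).
Only the charge within r is enclosed: Q_enc = Q·(r/R)³ = (-45.4 μC)·(4.14 cm/5.87 cm)³ = -1.593e-5 C.
By Gauss's law, ∮E·dA = E·4πr² = Q_enc/ε₀.
E = k|Q_enc|/r² = (8.99×10^9)(1.593×10^-5)/(0.0414)² = 8.35×10^7 N/C.

8.35×10^7 N/C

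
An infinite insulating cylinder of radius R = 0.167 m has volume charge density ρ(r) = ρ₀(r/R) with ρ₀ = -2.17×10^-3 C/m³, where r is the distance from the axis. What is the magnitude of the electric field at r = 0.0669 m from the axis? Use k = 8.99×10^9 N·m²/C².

|E| ≈ 2.19×10^6 V/m

Coaxial Gaussian cylinder, radius r = 0.0669 m, length L (r < R).
λ_enc = ∫₀^r ρ(r')·2πr' dr' = (2πρ₀/R)·r^3/3 = -8.149×10^-6 C/m.
Applying ∮E·dA = Q_enc/ε₀ with the end caps contributing no flux:
E = 2k|λ_enc|/r = 2(8.99×10^9)(8.149×10^-6)/(0.0669) = 2.19e6 N/C.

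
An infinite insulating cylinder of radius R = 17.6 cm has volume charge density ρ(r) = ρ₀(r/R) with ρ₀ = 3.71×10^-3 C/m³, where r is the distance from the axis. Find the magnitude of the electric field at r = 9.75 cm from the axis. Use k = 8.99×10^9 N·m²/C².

E ≈ 7.55e6 V/m

By cylindrical symmetry E is radial; use a coaxial Gaussian cylinder of radius 9.75 cm and length L (r < R).
Integrating ρ over the cross-section to radius r: λ_enc = (2πρ₀/R) ∫₀^r r'^2 dr' = 2πρ₀ r^3/(3·R) = 4.092e-5 C/m.
Applying ∮E·dA = Q_enc/ε₀ with the end caps contributing no flux:
E = 2k|λ_enc|/r = 2(8.99×10^9)(4.092e-5)/(0.0975) = 7.55e6 N/C.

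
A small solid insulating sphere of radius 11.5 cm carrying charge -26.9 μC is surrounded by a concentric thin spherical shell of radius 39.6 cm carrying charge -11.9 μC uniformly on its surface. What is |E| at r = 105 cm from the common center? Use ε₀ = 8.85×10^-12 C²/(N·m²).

Symmetry ⇒ E = E(r) r̂. Gaussian sphere of radius r = 105 cm (r > 39.6 cm, enclosing both).
Q_enc = (-26.9 μC) + (-11.9 μC) = -3.88×10^-5 C.
By Gauss's law, ∮E·dA = E·4πr² = Q_enc/ε₀.
E = |Q_enc|/(4πε₀r²) = (3.88e-5)/(4π·8.85×10^-12·(1.05)²) = 3.16e5 N/C.

E = 3.16e5 N/C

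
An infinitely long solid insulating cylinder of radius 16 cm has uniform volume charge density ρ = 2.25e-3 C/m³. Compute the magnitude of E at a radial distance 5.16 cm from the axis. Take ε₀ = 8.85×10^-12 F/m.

E = 6.56×10^6 N/C

By cylindrical symmetry E is radial; use a coaxial Gaussian cylinder of radius 5.16 cm and length L (r < R).
Charge inside radius r per length L is ρ·πr²·L, so λ_enc = ρπr² = 1.882×10^-5 C/m.
Applying ∮E·dA = Q_enc/ε₀ with the end caps contributing no flux:
E = |λ_enc|/(2πε₀r) = (1.882×10^-5)/(2π·8.85×10^-12·0.0516) = 6.56e6 N/C.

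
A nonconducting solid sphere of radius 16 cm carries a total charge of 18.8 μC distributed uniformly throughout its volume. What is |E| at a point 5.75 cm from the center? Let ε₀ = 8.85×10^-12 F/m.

|E| ≈ 2.37e6 V/m

Symmetry ⇒ E = E(r) r̂. Gaussian sphere of radius r = 5.75 cm (r < R).
Only the charge within r is enclosed: Q_enc = Q·(r/R)³ = (18.8 μC)·(5.75 cm/16 cm)³ = 8.726×10^-7 C.
By Gauss's law, ∮E·dA = E·4πr² = Q_enc/ε₀.
E = |Q_enc|/(4πε₀r²) = (8.726e-7)/(4π·8.85×10^-12·(0.0575)²) = 2.37×10^6 N/C.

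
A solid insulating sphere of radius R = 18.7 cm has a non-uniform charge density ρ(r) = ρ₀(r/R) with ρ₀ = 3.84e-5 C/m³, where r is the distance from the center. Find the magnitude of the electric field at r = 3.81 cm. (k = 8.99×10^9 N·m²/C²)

Use a concentric Gaussian sphere at r = 3.81 cm (r < R).
Integrate the density: Q_enc = 4π ∫₀^r ρ₀(r'/R)^1 r'² dr' = 4πρ₀ r^4/(4·R) = 1.359×10^-9 C.
By Gauss's law, ∮E·dA = E·4πr² = Q_enc/ε₀.
E = k|Q_enc|/r² = (8.99×10^9)(1.359e-9)/(0.0381)² = 8.42e3 N/C.

8.42×10^3 V/m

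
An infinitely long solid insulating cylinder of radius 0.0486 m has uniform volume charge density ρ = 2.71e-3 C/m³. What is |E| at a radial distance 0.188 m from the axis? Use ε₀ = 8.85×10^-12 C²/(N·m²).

E ≈ 1.92×10^6 N/C

Coaxial Gaussian cylinder, radius r = 0.188 m, length L (r > 0.0486 m, full cross-section enclosed).
λ_enc = ρ·πR² = (2.71×10^-3)π(0.0486)² = 2.011e-5 C/m.
By Gauss's law (flux through the curved wall only), E·2πrL = λ_enc L/ε₀.
E = |λ_enc|/(2πε₀r) = (2.011e-5)/(2π·8.85×10^-12·0.188) = 1.92×10^6 N/C.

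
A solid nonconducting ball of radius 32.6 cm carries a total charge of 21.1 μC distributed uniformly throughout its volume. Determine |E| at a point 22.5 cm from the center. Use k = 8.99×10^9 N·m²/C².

By spherical symmetry E is radial; choose a Gaussian sphere of radius r = 22.5 cm (r < R).
Only the charge within r is enclosed: Q_enc = Q·(r/R)³ = (21.1 μC)·(22.5 cm/32.6 cm)³ = 6.937×10^-6 C.
Since E is radial and uniform over the Gaussian sphere, Φ = E·4πr² = Q_enc/ε₀.
E = k|Q_enc|/r² = (8.99×10^9)(6.937×10^-6)/(0.225)² = 1.23×10^6 N/C.

E ≈ 1.23×10^6 V/m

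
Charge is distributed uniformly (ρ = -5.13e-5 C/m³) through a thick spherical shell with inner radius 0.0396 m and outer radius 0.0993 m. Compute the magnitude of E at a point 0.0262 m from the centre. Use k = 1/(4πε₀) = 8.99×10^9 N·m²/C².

E = 0 (no enclosed charge)

By spherical symmetry E is radial; choose a Gaussian sphere of radius r = 0.0262 m (r < 0.0396 m, inside the empty cavity).
No charge is enclosed, so by Gauss's law E·4πr² = 0 ⇒ E = 0.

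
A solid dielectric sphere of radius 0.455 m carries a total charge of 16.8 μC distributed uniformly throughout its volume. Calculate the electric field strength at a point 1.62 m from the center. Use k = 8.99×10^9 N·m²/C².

5.75e4 N/C

By spherical symmetry E is radial; choose a Gaussian sphere of radius r = 1.62 m (r > R, so the entire charge is enclosed).
Q_enc = 16.8 μC = 1.68e-5 C.
Gauss's law: E·4πr² = Q_enc/ε₀.
E = k|Q_enc|/r² = (8.99×10^9)(1.68×10^-5)/(1.62)² = 5.75e4 N/C.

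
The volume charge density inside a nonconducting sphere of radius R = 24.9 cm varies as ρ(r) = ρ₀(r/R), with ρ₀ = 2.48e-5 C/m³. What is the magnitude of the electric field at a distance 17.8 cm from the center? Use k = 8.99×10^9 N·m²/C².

By spherical symmetry E is radial; choose a Gaussian sphere of radius r = 17.8 cm (r < R).
Integrate the density: Q_enc = 4π ∫₀^r ρ₀(r'/R)^1 r'² dr' = 4πρ₀ r^4/(4·R) = 3.141×10^-7 C.
By Gauss's law, ∮E·dA = E·4πr² = Q_enc/ε₀.
E = k|Q_enc|/r² = (8.99×10^9)(3.141×10^-7)/(0.178)² = 8.91×10^4 N/C.

E = 8.91×10^4 N/C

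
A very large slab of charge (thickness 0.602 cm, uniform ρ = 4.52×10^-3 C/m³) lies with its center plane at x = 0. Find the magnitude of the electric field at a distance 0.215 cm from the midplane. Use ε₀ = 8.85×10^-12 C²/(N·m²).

|E| = 1.10×10^6 V/m

By symmetry E is perpendicular to the slab. A Gaussian pillbox from −0.215 cm to +0.215 cm (face area A) lies entirely within the slab.
Q_enc = ρ·(2x)·A and flux = 2EA, so 2EA = 2ρxA/ε₀ ⇒ E = |ρ|x/ε₀.
E = (4.52e-3)(0.00215)/(8.85×10^-12) = 1.10e6 N/C.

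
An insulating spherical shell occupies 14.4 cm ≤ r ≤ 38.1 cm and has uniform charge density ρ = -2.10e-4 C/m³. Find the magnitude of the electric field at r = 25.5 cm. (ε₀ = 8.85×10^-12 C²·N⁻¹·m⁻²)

Use a concentric Gaussian sphere at r = 25.5 cm (within the shell material, 14.4 cm < r < 38.1 cm).
Only the shell between 14.4 cm and r is enclosed: Q_enc = ρ·(4π/3)(r³ − a³) = (-2.10e-4)·(4π/3)·((0.255)³ − (0.144)³) = -1.196e-5 C.
Gauss's law: E·4πr² = Q_enc/ε₀.
E = |Q_enc|/(4πε₀r²) = (1.196e-5)/(4π·8.85×10^-12·(0.255)²) = 1.65e6 N/C.

|E| ≈ 1.65×10^6 N/C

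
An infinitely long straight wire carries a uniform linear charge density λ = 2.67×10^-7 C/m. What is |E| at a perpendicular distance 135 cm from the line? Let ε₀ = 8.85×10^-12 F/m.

By cylindrical symmetry E is radial; use a coaxial Gaussian cylinder of radius 135 cm and length L.
Q_enc = λL, so λ_enc = 2.67×10^-7 C/m.
Applying ∮E·dA = Q_enc/ε₀ with the end caps contributing no flux:
E = |λ_enc|/(2πε₀r) = (2.67×10^-7)/(2π·8.85×10^-12·1.35) = 3.56×10^3 N/C.

3.56e3 N/C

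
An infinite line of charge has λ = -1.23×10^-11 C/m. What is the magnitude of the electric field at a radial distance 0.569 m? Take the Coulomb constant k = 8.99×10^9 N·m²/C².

Take a coaxial cylindrical Gaussian surface of radius r = 0.569 m and length L.
Q_enc = λL, so λ_enc = -1.23e-11 C/m.
Gauss's law: E·2πrL = λ_enc L/ε₀.
E = 2k|λ_enc|/r = 2(8.99×10^9)(1.23e-11)/(0.569) = 0.389 N/C.

|E| ≈ 0.389 N/C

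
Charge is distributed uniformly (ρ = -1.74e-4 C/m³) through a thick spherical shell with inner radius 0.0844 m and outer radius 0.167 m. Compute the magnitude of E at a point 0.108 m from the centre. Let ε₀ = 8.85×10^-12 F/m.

By spherical symmetry E is radial; choose a Gaussian sphere of radius r = 0.108 m (within the shell material, 0.0844 m < r < 0.167 m).
Only the shell between 0.0844 m and r is enclosed: Q_enc = ρ·(4π/3)(r³ − a³) = (-1.74×10^-4)·(4π/3)·((0.108)³ − (0.0844)³) = -4.799×10^-7 C.
Applying ∮E·dA = Q_enc/ε₀ with Φ = E(4πr²):
E = |Q_enc|/(4πε₀r²) = (4.799×10^-7)/(4π·8.85×10^-12·(0.108)²) = 3.70×10^5 N/C.

|E| ≈ 3.70×10^5 N/C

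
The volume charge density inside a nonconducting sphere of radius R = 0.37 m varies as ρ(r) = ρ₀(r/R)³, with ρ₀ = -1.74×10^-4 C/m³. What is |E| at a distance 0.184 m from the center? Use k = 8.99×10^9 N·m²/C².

Use a concentric Gaussian sphere at r = 0.184 m (r < R).
Q_enc = ∫₀^r ρ(r')·4πr'² dr' = (4πρ₀/R³) ∫₀^r r'^5 dr' = 4πρ₀ r^6/(6·R³) = -2.792e-7 C.
Gauss's law: E·4πr² = Q_enc/ε₀.
E = k|Q_enc|/r² = (8.99×10^9)(2.792×10^-7)/(0.184)² = 7.41×10^4 N/C.

|E| = 7.41e4 N/C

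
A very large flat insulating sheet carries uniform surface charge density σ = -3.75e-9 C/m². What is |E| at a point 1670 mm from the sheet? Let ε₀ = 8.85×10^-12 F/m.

|E| = 212 N/C

By planar symmetry E is perpendicular to the sheet and uniform; use a Gaussian pillbox with flat faces of area A on each side of the sheet.
Flux Φ = 2EA and Q_enc = σA, so 2EA = σA/ε₀ ⇒ E = |σ|/(2ε₀), independent of distance.
E = |σ|/(2ε₀) = (3.75×10^-9)/(2·8.85×10^-12) = 212 N/C.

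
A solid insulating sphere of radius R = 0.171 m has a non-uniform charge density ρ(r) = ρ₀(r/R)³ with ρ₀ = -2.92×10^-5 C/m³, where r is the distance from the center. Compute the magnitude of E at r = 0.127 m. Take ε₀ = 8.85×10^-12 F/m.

Symmetry ⇒ E = E(r) r̂. Gaussian sphere of radius r = 0.127 m (r < R).
Integrate the density: Q_enc = 4π ∫₀^r ρ₀(r'/R)^3 r'² dr' = 4πρ₀ r^6/(6·R³) = -5.132×10^-8 C.
Applying ∮E·dA = Q_enc/ε₀ with Φ = E(4πr²):
E = |Q_enc|/(4πε₀r²) = (5.132×10^-8)/(4π·8.85×10^-12·(0.127)²) = 2.86×10^4 N/C.

2.86×10^4 N/C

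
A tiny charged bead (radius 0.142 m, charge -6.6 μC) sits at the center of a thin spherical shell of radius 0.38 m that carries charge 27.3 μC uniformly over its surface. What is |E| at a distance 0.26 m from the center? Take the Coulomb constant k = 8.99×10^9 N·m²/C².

Use a concentric Gaussian sphere at r = 0.26 m (between the bodies, 0.142 m < r < 0.38 m).
Only the inner charge is enclosed; the outer shell contributes nothing inside itself. Q_enc = -6.6 μC = -6.60×10^-6 C.
Since E is radial and uniform over the Gaussian sphere, Φ = E·4πr² = Q_enc/ε₀.
E = k|Q_enc|/r² = (8.99×10^9)(6.60e-6)/(0.26)² = 8.78×10^5 N/C.

|E| = 8.78×10^5 V/m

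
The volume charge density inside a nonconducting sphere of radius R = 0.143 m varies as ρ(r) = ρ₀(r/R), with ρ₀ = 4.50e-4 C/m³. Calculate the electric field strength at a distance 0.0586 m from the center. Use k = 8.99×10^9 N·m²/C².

Use a concentric Gaussian sphere at r = 0.0586 m (r < R).
Integrate the density: Q_enc = 4π ∫₀^r ρ₀(r'/R)^1 r'² dr' = 4πρ₀ r^4/(4·R) = 1.166×10^-7 C.
Since E is radial and uniform over the Gaussian sphere, Φ = E·4πr² = Q_enc/ε₀.
E = k|Q_enc|/r² = (8.99×10^9)(1.166e-7)/(0.0586)² = 3.05×10^5 N/C.

E = 3.05×10^5 V/m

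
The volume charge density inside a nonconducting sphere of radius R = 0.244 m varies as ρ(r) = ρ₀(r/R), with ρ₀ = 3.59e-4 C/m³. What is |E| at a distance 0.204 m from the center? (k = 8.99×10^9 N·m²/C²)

E ≈ 1.73×10^6 N/C

Use a concentric Gaussian sphere at r = 0.204 m (r < R).
Integrate the density: Q_enc = 4π ∫₀^r ρ₀(r'/R)^1 r'² dr' = 4πρ₀ r^4/(4·R) = 8.005e-6 C.
Gauss's law: E·4πr² = Q_enc/ε₀.
E = k|Q_enc|/r² = (8.99×10^9)(8.005×10^-6)/(0.204)² = 1.73e6 N/C.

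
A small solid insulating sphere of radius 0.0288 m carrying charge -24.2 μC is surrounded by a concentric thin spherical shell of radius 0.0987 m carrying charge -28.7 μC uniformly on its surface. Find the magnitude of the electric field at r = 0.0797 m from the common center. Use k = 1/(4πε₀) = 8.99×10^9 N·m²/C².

3.42×10^7 N/C

Use a concentric Gaussian sphere at r = 0.0797 m (between the bodies, 0.0288 m < r < 0.0987 m).
Only the inner charge is enclosed; the outer shell contributes nothing inside itself. Q_enc = -24.2 μC = -2.42×10^-5 C.
Gauss's law: E·4πr² = Q_enc/ε₀.
E = k|Q_enc|/r² = (8.99×10^9)(2.42×10^-5)/(0.0797)² = 3.42×10^7 N/C.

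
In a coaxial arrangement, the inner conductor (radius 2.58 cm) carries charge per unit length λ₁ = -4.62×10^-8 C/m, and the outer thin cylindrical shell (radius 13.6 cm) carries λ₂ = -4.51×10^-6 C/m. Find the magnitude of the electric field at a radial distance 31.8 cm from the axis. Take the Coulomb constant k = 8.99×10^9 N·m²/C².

|E| = 2.58×10^5 N/C

Take a coaxial cylindrical Gaussian surface of radius r = 31.8 cm and length L (r > 13.6 cm, enclosing both).
λ_enc = λ₁ + λ₂ = (-4.62×10^-8) + (-4.51×10^-6) = -4.556×10^-6 C/m.
By Gauss's law (flux through the curved wall only), E·2πrL = λ_enc L/ε₀.
E = 2k|λ_enc|/r = 2(8.99×10^9)(4.556×10^-6)/(0.318) = 2.58×10^5 N/C.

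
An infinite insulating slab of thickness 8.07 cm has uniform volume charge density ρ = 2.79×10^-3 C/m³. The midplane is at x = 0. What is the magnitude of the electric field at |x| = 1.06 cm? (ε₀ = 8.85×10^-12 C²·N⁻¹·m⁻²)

By symmetry E is perpendicular to the slab. A Gaussian pillbox from −1.06 cm to +1.06 cm (face area A) lies entirely within the slab.
Q_enc = ρ·(2x)·A and flux = 2EA, so 2EA = 2ρxA/ε₀ ⇒ E = |ρ|x/ε₀.
E = (2.79×10^-3)(0.0106)/(8.85×10^-12) = 3.34×10^6 N/C.

E ≈ 3.34e6 N/C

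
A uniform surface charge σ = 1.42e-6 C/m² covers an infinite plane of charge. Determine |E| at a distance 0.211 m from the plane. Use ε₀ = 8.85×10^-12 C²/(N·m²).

8.02×10^4 N/C

The symmetry is planar: E is normal to the sheet and the same magnitude on both sides. Take a pillbox straddling the sheet with end-cap area A.
Flux Φ = 2EA and Q_enc = σA, so 2EA = σA/ε₀ ⇒ E = |σ|/(2ε₀), independent of distance.
E = |σ|/(2ε₀) = (1.42e-6)/(2·8.85×10^-12) = 8.02e4 N/C.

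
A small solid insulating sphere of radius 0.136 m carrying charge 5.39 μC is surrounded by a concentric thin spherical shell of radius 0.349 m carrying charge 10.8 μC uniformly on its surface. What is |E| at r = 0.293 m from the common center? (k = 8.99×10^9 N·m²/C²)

By spherical symmetry E is radial; choose a Gaussian sphere of radius r = 0.293 m (between the bodies, 0.136 m < r < 0.349 m).
Only the inner charge is enclosed; the outer shell contributes nothing inside itself. Q_enc = 5.39 μC = 5.39e-6 C.
Applying ∮E·dA = Q_enc/ε₀ with Φ = E(4πr²):
E = k|Q_enc|/r² = (8.99×10^9)(5.39×10^-6)/(0.293)² = 5.64×10^5 N/C.

E = 5.64×10^5 N/C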